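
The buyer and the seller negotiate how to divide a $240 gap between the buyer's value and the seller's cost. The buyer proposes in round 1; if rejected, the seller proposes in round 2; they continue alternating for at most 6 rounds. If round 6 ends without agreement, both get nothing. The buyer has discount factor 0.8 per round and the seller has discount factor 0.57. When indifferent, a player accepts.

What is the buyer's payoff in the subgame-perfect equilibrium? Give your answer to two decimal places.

171.72

By backward induction:
Round 6 (the seller proposes): rejection yields 0 for the buyer; the seller offers 0 and keeps 240.
Round 5 (the buyer proposes): the seller can get 240 next round, worth 0.57 × 240 = 136.8 now. The buyer offers 136.8 and keeps 240 − 136.8 = 103.2.
Round 4 (the seller proposes): the buyer can get 103.2 next round, worth 0.8 × 103.2 = 82.56 now, so the seller offers 82.56, keeping 157.44.
Round 3 (the buyer proposes): the seller can get 157.44 next round, worth 0.57 × 157.44 = 89.7408 now, so the buyer offers 89.7408, keeping 150.2592.
Round 2 (the seller proposes): the buyer can get 150.2592 next round, worth 0.8 × 150.2592 = 120.20736 now; the seller offers that and keeps 119.79264.
Round 1 (the buyer proposes): the seller can get 119.79264 next round, worth 0.57 × 119.79264 = 68.2818048 now; the buyer offers that and keeps 171.7181952.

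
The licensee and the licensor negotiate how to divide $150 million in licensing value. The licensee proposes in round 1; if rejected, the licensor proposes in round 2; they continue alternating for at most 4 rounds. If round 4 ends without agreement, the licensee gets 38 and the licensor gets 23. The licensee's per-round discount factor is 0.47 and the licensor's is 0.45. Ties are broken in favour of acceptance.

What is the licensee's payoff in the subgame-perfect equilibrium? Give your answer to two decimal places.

103.57

Round 4 (the licensor proposes): the licensee gets 38 if talks fail, so the licensor offers 38 and keeps 112.
Round 3 (the licensee proposes): the licensor can get 112 next round, worth 0.45 × 112 = 50.4 now; the licensee offers that and keeps 99.6.
Round 2 (the licensor proposes): the licensee can get 99.6 next round, worth 0.47 × 99.6 = 46.812 now; the licensor offers that and keeps 103.188.
Round 1 (the licensee proposes): the licensor can get 103.188 next round, worth 0.45 × 103.188 = 46.4346 now, so the licensee offers 46.4346, keeping 103.5654.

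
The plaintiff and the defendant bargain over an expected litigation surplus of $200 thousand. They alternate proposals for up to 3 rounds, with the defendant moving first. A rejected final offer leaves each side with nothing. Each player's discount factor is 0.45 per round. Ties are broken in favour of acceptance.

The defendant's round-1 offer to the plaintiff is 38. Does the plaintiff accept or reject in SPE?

Reject

Round 3 (the defendant proposes): rejection yields 0 for the plaintiff; the defendant offers 0 and keeps 200.
Round 2 (the plaintiff proposes): the defendant can get 200 next round, worth 0.45 × 200 = 90 now. The plaintiff offers 90 and keeps 200 − 90 = 110.
So by rejecting in round 1, the plaintiff gets 110 next round, worth 0.45 × 110 = 49.5 now.
Offer 38 < 49.5, so the plaintiff rejects.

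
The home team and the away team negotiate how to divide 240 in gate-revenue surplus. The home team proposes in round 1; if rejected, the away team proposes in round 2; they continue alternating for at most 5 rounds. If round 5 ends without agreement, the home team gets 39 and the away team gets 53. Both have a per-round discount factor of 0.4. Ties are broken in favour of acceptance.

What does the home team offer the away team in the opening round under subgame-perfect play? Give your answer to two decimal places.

68.17

Work backward from the last round.
Round 5 (the home team proposes): the away team gets 53 if talks fail, so the home team offers 53 and keeps 187.
Round 4 (the away team proposes): the home team can get 187 next round, worth 0.4 × 187 = 74.8 now, so the away team offers 74.8, keeping 165.2.
Round 3 (the home team proposes): the away team can get 165.2 next round, worth 0.4 × 165.2 = 66.08 now; the home team offers that and keeps 173.92.
Round 2 (the away team proposes): the home team can get 173.92 next round, worth 0.4 × 173.92 = 69.568 now; the away team offers that and keeps 170.432.
Round 1 (the home team proposes): the away team can get 170.432 next round, worth 0.4 × 170.432 = 68.1728 now. The home team offers 68.1728 and keeps 240 − 68.1728 = 171.8272.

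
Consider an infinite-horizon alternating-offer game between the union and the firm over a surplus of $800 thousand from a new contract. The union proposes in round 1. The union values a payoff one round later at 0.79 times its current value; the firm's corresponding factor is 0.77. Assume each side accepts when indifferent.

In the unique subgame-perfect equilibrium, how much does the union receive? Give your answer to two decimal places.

When the union proposes, the firm accepts any offer worth at least 0.77 times what the firm would get by proposing next round; and vice versa.
This gives x = 800 − 0.77y and y = 800 − 0.79x, where x and y are each side's share when it proposes.
Hence (1 − 0.77·0.79)x = 800(1 − 0.77), i.e. 0.3917·x = 184.
x ≈ 469.7473; the firm's share is 800 − x ≈ 330.2527.

469.75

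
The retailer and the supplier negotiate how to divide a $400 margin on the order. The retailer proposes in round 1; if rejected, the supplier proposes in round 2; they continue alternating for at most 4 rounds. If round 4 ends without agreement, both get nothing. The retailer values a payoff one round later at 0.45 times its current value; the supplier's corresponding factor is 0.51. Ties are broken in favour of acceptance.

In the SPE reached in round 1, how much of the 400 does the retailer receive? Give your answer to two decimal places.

240.98

Work backward from the last round.
Round 4 (the supplier proposes): rejection yields 0 for the retailer; the supplier offers 0 and keeps 400.
Round 3 (the retailer proposes): the supplier can get 400 next round, worth 0.51 × 400 = 204 now. The retailer offers 204 and keeps 400 − 204 = 196.
Round 2 (the supplier proposes): the retailer can get 196 next round, worth 0.45 × 196 = 88.2 now. The supplier offers 88.2 and keeps 400 − 88.2 = 311.8.
Round 1 (the retailer proposes): the supplier can get 311.8 next round, worth 0.51 × 311.8 = 159.018 now, so the retailer offers 159.018, keeping 240.982.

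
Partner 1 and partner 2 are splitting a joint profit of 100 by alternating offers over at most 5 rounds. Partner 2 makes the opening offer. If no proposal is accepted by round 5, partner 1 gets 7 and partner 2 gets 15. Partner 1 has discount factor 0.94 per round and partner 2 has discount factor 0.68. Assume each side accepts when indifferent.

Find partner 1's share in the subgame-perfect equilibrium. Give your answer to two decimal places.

Round 5 (partner 2 proposes): partner 1 gets 7 if talks fail, so partner 2 offers 7 and keeps 93.
Round 4 (partner 1 proposes): partner 2 can get 93 next round, worth 0.68 × 93 = 63.24 now, so partner 1 offers 63.24, keeping 36.76.
Round 3 (partner 2 proposes): partner 1 can get 36.76 next round, worth 0.94 × 36.76 = 34.5544 now; partner 2 offers that and keeps 65.4456.
Round 2 (partner 1 proposes): partner 2 can get 65.4456 next round, worth 0.68 × 65.4456 = 44.503008 now; partner 1 offers that and keeps 55.496992.
Round 1 (partner 2 proposes): partner 1 can get 55.496992 next round, worth 0.94 × 55.496992 = 52.16717248 now, so partner 2 offers 52.16717248, keeping 47.83282752.

52.17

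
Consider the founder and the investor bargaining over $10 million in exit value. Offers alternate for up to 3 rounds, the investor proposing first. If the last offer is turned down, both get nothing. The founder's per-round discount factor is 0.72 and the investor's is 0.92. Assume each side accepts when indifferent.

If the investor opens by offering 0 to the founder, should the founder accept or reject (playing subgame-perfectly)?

Reject

Round 3 (the investor proposes): rejection yields 0 for the founder; the investor offers 0 and keeps 10.
Round 2 (the founder proposes): the investor can get 10 next round, worth 0.92 × 10 = 9.2 now. The founder offers 9.2 and keeps 10 − 9.2 = 0.8.
So by rejecting in round 1, the founder gets 0.8 next round, worth 0.72 × 0.8 = 0.576 now.
Offer 0 < 0.576, so the founder rejects.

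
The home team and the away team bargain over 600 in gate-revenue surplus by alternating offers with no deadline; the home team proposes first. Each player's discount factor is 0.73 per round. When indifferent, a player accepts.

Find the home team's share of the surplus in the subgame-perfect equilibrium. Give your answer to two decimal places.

In a stationary SPE each proposer offers the other exactly their discounted continuation value.
If the home team keeps x when proposing and the away team keeps y when proposing, then x = 600 − 0.73y and y = 600 − 0.73x.
Solving: x = 600(1 − 0.73) / (1 − 0.73·0.73) = 162 / 0.4671 ≈ 346.8208.
The away team gets 600 − 346.8208 ≈ 253.1792.

346.82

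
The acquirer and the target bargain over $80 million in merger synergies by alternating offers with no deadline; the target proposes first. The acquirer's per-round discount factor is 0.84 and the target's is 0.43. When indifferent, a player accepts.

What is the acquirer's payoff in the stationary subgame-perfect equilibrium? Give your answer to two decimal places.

In a stationary SPE each proposer offers the other exactly their discounted continuation value.
If the target keeps x when proposing and the acquirer keeps y when proposing, then x = 80 − 0.84y and y = 80 − 0.43x.
Solving: x = 80(1 − 0.84) / (1 − 0.43·0.84) = 12.8 / 0.6388 ≈ 20.0376.
The acquirer gets 80 − 20.0376 ≈ 59.9624.

59.96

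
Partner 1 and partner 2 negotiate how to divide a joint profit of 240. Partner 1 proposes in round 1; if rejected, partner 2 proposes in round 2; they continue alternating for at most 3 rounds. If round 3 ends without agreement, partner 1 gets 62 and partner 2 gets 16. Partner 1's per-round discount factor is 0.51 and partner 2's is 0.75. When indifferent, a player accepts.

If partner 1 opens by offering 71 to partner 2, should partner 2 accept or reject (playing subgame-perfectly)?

Work out partner 2's continuation value if the offer is rejected.
Round 3 (partner 1 proposes): partner 2 gets 16 if talks fail, so partner 1 offers 16 and keeps 224.
Round 2 (partner 2 proposes): partner 1 can get 224 next round, worth 0.51 × 224 = 114.24 now, so partner 2 offers 114.24, keeping 125.76.
So by rejecting in round 1, partner 2 gets 125.76 next round, worth 0.75 × 125.76 = 94.32 now.
Offer 71 < 94.32, so partner 2 rejects.

Reject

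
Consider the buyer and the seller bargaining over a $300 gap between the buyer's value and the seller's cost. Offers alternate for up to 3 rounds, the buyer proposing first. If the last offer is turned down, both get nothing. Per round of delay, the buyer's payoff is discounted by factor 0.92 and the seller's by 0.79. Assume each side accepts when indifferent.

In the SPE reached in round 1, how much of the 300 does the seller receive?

Round 3 (the buyer proposes): rejection yields 0 for the seller; the buyer offers 0 and keeps 300.
Round 2 (the seller proposes): the buyer can get 300 next round, worth 0.92 × 300 = 276 now; the seller offers that and keeps 24.
Round 1 (the buyer proposes): the seller can get 24 next round, worth 0.79 × 24 = 18.96 now, so the buyer offers 18.96, keeping 281.04.

18.96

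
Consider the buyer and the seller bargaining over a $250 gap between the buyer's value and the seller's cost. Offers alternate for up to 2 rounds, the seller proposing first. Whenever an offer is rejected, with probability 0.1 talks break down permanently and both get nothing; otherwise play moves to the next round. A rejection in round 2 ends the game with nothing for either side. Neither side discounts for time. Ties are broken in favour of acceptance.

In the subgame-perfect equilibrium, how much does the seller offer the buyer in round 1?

Round 2 (the buyer proposes): the seller will accept anything ≥ 0, so the buyer offers 0 and keeps 250.
Round 1 (the seller proposes): rejecting gives the buyer an expected 0.9 × 250 = 225, so the seller offers 225, keeping 25.

225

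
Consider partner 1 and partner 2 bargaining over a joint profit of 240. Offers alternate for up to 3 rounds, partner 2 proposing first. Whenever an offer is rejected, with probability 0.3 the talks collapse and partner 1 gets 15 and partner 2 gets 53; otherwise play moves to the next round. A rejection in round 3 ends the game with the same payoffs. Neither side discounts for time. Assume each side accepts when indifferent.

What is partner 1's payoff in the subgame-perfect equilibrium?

51.12

Round 3 (partner 2 proposes): partner 1 gets 15 if talks fail, so partner 2 offers 15 and keeps 225.
Round 2 (partner 1 proposes): rejecting gives partner 2 an expected 0.7 × 225 + 0.3 × 53 = 173.4, so partner 1 offers 173.4, keeping 66.6.
Round 1 (partner 2 proposes): rejecting gives partner 1 an expected 0.7 × 66.6 + 0.3 × 15 = 51.12; partner 2 offers that and keeps 188.88.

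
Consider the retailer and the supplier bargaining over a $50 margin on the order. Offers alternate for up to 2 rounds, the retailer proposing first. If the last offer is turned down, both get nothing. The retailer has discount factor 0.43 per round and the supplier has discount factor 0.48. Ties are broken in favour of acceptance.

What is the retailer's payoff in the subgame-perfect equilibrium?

By backward induction:
Round 2 (the supplier proposes): rejection yields 0 for the retailer; the supplier offers 0 and keeps 50.
Round 1 (the retailer proposes): the supplier can get 50 next round, worth 0.48 × 50 = 24 now. The retailer offers 24 and keeps 50 − 24 = 26.

26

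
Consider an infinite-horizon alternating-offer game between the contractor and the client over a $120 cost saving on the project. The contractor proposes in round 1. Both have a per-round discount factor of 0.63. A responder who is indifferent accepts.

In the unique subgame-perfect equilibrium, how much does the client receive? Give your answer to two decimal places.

When the contractor proposes, the client accepts any offer worth at least 0.63 times what the client would get by proposing next round; and vice versa.
This gives x = 120 − 0.63y and y = 120 − 0.63x, where x and y are each side's share when it proposes.
Hence (1 − 0.63·0.63)x = 120(1 − 0.63), i.e. 0.6031·x = 44.4.
x ≈ 73.6196; the client's share is 120 − x ≈ 46.3804.

46.38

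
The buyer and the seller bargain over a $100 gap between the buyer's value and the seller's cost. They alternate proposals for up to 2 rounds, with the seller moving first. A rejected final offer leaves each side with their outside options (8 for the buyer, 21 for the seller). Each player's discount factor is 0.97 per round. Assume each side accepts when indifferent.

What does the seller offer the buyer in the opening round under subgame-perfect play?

Round 2 (the buyer proposes): the seller gets 21 if talks fail, so the buyer offers 21 and keeps 79.
Round 1 (the seller proposes): the buyer can get 79 next round, worth 0.97 × 79 = 76.63 now, so the seller offers 76.63, keeping 23.37.

76.63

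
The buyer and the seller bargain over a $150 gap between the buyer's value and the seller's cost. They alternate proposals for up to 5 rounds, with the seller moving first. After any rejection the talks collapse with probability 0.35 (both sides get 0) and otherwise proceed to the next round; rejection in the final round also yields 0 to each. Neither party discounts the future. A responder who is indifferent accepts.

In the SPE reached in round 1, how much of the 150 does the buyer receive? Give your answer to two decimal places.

48.54

Round 5 (the seller proposes): rejection yields 0 for the buyer; the seller offers 0 and keeps 150.
Round 4 (the buyer proposes): rejecting gives the seller an expected 0.65 × 150 = 97.5; the buyer offers that and keeps 52.5.
Round 3 (the seller proposes): rejecting gives the buyer an expected 0.65 × 52.5 = 34.125; the seller offers that and keeps 115.875.
Round 2 (the buyer proposes): rejecting gives the seller an expected 0.65 × 115.875 = 75.31875; the buyer offers that and keeps 74.68125.
Round 1 (the seller proposes): rejecting gives the buyer an expected 0.65 × 74.68125 = 48.5428125. The seller offers 48.5428125 and keeps 150 − 48.5428125 = 101.4571875.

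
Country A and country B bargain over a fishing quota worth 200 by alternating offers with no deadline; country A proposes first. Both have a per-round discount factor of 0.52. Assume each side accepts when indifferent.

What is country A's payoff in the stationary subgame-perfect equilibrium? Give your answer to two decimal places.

Let x be country A's share when country A proposes and y be country B's share when country B proposes.
Country B accepts iff offered ≥ 0.52·y, so x = 200 − 0.52y. Symmetrically y = 200 − 0.52x.
Substituting: x = 200 − 0.52(200 − 0.52x), giving x(1 − 0.52·0.52) = 200(1 − 0.52).
So x = 200 × 0.48 / 0.7296 ≈ 131.5789, and country B receives 200 − x ≈ 68.4211.

131.58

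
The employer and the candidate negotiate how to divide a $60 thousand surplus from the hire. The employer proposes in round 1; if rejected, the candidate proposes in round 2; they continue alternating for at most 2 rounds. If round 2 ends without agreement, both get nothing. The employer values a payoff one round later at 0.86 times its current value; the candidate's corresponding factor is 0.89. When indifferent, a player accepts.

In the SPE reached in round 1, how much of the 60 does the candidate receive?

Round 2 (the candidate proposes): rejection yields 0 for the employer; the candidate offers 0 and keeps 60.
Round 1 (the employer proposes): the candidate can get 60 next round, worth 0.89 × 60 = 53.4 now. The employer offers 53.4 and keeps 60 − 53.4 = 6.6.

53.4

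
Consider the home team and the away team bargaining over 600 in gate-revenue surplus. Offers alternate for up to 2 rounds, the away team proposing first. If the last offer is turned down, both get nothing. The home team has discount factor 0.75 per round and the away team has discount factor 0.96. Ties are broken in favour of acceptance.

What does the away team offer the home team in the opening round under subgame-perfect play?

450

Round 2 (the home team proposes): the away team will accept anything ≥ 0, so the home team offers 0 and keeps 600.
Round 1 (the away team proposes): the home team can get 600 next round, worth 0.75 × 600 = 450 now. The away team offers 450 and keeps 600 − 450 = 150.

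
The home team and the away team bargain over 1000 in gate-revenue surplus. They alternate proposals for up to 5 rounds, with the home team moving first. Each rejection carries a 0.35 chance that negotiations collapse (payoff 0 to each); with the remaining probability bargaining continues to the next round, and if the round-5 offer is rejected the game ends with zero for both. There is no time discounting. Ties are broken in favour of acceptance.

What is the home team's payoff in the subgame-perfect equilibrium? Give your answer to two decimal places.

676.38

Round 5 (the home team proposes): rejection yields 0 for the away team; the home team offers 0 and keeps 1000.
Round 4 (the away team proposes): rejecting gives the home team an expected 0.65 × 1000 = 650; the away team offers that and keeps 350.
Round 3 (the home team proposes): rejecting gives the away team an expected 0.65 × 350 = 227.5. The home team offers 227.5 and keeps 1000 − 227.5 = 772.5.
Round 2 (the away team proposes): rejecting gives the home team an expected 0.65 × 772.5 = 502.125, so the away team offers 502.125, keeping 497.875.
Round 1 (the home team proposes): rejecting gives the away team an expected 0.65 × 497.875 = 323.61875, so the home team offers 323.61875, keeping 676.38125.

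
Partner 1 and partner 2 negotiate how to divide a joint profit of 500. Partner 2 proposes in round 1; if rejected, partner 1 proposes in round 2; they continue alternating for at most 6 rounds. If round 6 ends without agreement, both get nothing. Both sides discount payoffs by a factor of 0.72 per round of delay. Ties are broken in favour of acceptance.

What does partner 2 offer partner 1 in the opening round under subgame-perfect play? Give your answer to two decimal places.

249.80

Round 6 (partner 1 proposes): rejection yields 0 for partner 2; partner 1 offers 0 and keeps 500.
Round 5 (partner 2 proposes): partner 1 can get 500 next round, worth 0.72 × 500 = 360 now; partner 2 offers that and keeps 140.
Round 4 (partner 1 proposes): partner 2 can get 140 next round, worth 0.72 × 140 = 100.8 now. Partner 1 offers 100.8 and keeps 500 − 100.8 = 399.2.
Round 3 (partner 2 proposes): partner 1 can get 399.2 next round, worth 0.72 × 399.2 = 287.424 now. Partner 2 offers 287.424 and keeps 500 − 287.424 = 212.576.
Round 2 (partner 1 proposes): partner 2 can get 212.576 next round, worth 0.72 × 212.576 = 153.05472 now, so partner 1 offers 153.05472, keeping 346.94528.
Round 1 (partner 2 proposes): partner 1 can get 346.94528 next round, worth 0.72 × 346.94528 = 249.8006016 now; partner 2 offers that and keeps 250.1993984.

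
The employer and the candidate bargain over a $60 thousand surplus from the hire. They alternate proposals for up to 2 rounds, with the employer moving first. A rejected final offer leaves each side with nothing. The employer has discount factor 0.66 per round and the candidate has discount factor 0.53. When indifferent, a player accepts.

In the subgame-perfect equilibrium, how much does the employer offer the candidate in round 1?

Round 2 (the candidate proposes): rejection yields 0 for the employer; the candidate offers 0 and keeps 60.
Round 1 (the employer proposes): the candidate can get 60 next round, worth 0.53 × 60 = 31.8 now, so the employer offers 31.8, keeping 28.2.

31.8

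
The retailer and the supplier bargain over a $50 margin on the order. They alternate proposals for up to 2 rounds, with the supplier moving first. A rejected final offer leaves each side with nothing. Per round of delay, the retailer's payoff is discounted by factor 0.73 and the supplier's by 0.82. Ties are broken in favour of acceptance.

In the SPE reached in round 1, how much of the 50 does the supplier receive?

By backward induction:
Round 2 (the retailer proposes): the supplier will accept anything ≥ 0, so the retailer offers 0 and keeps 50.
Round 1 (the supplier proposes): the retailer can get 50 next round, worth 0.73 × 50 = 36.5 now. The supplier offers 36.5 and keeps 50 − 36.5 = 13.5.

13.5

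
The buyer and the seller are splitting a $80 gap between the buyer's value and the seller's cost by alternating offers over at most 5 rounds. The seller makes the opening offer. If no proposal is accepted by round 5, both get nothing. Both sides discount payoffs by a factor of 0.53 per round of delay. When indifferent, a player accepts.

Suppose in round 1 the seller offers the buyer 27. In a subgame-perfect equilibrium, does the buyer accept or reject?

Round 5 (the seller proposes): rejection yields 0 for the buyer; the seller offers 0 and keeps 80.
Round 4 (the buyer proposes): the seller can get 80 next round, worth 0.53 × 80 = 42.4 now; the buyer offers that and keeps 37.6.
Round 3 (the seller proposes): the buyer can get 37.6 next round, worth 0.53 × 37.6 = 19.928 now; the seller offers that and keeps 60.072.
Round 2 (the buyer proposes): the seller can get 60.072 next round, worth 0.53 × 60.072 = 31.83816 now, so the buyer offers 31.83816, keeping 48.16184.
So by rejecting in round 1, the buyer gets 48.16184 next round, worth 0.53 × 48.16184 = 25.5257752 now.
Offer 27 ≥ 25.5257752, so the buyer accepts.

Accept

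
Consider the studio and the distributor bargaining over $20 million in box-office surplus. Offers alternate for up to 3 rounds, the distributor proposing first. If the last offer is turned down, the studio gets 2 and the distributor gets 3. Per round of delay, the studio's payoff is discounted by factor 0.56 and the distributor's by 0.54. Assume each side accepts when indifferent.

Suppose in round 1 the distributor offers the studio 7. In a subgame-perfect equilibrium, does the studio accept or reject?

Round 3 (the distributor proposes): the studio gets 2 if talks fail, so the distributor offers 2 and keeps 18.
Round 2 (the studio proposes): the distributor can get 18 next round, worth 0.54 × 18 = 9.72 now. The studio offers 9.72 and keeps 20 − 9.72 = 10.28.
So by rejecting in round 1, the studio gets 10.28 next round, worth 0.56 × 10.28 = 5.7568 now.
Offer 7 ≥ 5.7568, so the studio accepts.

Accept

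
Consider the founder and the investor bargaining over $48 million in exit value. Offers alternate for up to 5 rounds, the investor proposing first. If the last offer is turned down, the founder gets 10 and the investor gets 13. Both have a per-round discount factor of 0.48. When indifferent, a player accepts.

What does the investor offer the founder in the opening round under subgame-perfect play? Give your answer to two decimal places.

By backward induction:
Round 5 (the investor proposes): the founder gets 10 if talks fail, so the investor offers 10 and keeps 38.
Round 4 (the founder proposes): the investor can get 38 next round, worth 0.48 × 38 = 18.24 now. The founder offers 18.24 and keeps 48 − 18.24 = 29.76.
Round 3 (the investor proposes): the founder can get 29.76 next round, worth 0.48 × 29.76 = 14.2848 now; the investor offers that and keeps 33.7152.
Round 2 (the founder proposes): the investor can get 33.7152 next round, worth 0.48 × 33.7152 = 16.183296 now, so the founder offers 16.183296, keeping 31.816704.
Round 1 (the investor proposes): the founder can get 31.816704 next round, worth 0.48 × 31.816704 = 15.27201792 now. The investor offers 15.27201792 and keeps 48 − 15.27201792 = 32.72798208.

15.27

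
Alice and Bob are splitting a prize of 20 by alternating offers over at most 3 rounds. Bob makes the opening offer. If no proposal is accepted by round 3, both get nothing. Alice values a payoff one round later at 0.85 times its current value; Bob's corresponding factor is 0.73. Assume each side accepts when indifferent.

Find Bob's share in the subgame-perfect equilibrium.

15.41

Round 3 (Bob proposes): Alice will accept anything ≥ 0, so Bob offers 0 and keeps 20.
Round 2 (Alice proposes): Bob can get 20 next round, worth 0.73 × 20 = 14.6 now. Alice offers 14.6 and keeps 20 − 14.6 = 5.4.
Round 1 (Bob proposes): Alice can get 5.4 next round, worth 0.85 × 5.4 = 4.59 now, so Bob offers 4.59, keeping 15.41.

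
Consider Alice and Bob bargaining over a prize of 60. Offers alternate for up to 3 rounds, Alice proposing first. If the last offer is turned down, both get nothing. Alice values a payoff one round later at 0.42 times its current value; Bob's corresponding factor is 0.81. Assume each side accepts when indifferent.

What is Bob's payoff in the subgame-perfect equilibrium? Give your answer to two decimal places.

Round 3 (Alice proposes): rejection yields 0 for Bob; Alice offers 0 and keeps 60.
Round 2 (Bob proposes): Alice can get 60 next round, worth 0.42 × 60 = 25.2 now. Bob offers 25.2 and keeps 60 − 25.2 = 34.8.
Round 1 (Alice proposes): Bob can get 34.8 next round, worth 0.81 × 34.8 = 28.188 now; Alice offers that and keeps 31.812.

28.19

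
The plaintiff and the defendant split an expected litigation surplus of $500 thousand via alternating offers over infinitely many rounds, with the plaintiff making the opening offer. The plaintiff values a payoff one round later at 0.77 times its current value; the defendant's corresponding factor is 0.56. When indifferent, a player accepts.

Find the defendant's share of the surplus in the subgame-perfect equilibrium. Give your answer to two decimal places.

In a stationary SPE each proposer offers the other exactly their discounted continuation value.
If the plaintiff keeps x when proposing and the defendant keeps y when proposing, then x = 500 − 0.56y and y = 500 − 0.77x.
Solving: x = 500(1 − 0.56) / (1 − 0.77·0.56) = 220 / 0.5688 ≈ 386.7792.
The defendant gets 500 − 386.7792 ≈ 113.2208.

113.22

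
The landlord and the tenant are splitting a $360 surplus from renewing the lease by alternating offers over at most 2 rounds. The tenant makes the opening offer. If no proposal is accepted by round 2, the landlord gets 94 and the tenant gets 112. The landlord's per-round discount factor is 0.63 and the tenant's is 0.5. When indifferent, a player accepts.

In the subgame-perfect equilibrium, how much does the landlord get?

156.24

Round 2 (the landlord proposes): the tenant gets 112 if talks fail, so the landlord offers 112 and keeps 248.
Round 1 (the tenant proposes): the landlord can get 248 next round, worth 0.63 × 248 = 156.24 now; the tenant offers that and keeps 203.76.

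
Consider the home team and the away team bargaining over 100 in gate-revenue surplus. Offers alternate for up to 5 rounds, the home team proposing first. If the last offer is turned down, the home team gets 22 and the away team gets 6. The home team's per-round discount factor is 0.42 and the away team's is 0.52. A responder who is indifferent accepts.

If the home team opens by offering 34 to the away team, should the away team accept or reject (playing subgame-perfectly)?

Reject

Round 5 (the home team proposes): the away team gets 6 if talks fail, so the home team offers 6 and keeps 94.
Round 4 (the away team proposes): the home team can get 94 next round, worth 0.42 × 94 = 39.48 now, so the away team offers 39.48, keeping 60.52.
Round 3 (the home team proposes): the away team can get 60.52 next round, worth 0.52 × 60.52 = 31.4704 now; the home team offers that and keeps 68.5296.
Round 2 (the away team proposes): the home team can get 68.5296 next round, worth 0.42 × 68.5296 = 28.782432 now, so the away team offers 28.782432, keeping 71.217568.
So by rejecting in round 1, the away team gets 71.217568 next round, worth 0.52 × 71.217568 = 37.03313536 now.
Offer 34 < 37.03313536, so the away team rejects.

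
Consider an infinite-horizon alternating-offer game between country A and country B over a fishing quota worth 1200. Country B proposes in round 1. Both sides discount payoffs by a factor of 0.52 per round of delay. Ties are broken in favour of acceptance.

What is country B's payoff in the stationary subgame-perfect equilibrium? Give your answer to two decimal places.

In a stationary SPE each proposer offers the other exactly their discounted continuation value.
If country B keeps x when proposing and country A keeps y when proposing, then x = 1200 − 0.52y and y = 1200 − 0.52x.
Solving: x = 1200(1 − 0.52) / (1 − 0.52·0.52) = 576 / 0.7296 ≈ 789.4737.
Country A gets 1200 − 789.4737 ≈ 410.5263.

789.47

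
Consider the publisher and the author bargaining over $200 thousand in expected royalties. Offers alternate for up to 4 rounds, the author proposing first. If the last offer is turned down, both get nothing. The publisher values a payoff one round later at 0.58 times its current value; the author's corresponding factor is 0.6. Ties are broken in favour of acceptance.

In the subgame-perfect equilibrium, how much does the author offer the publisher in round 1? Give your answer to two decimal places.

Round 4 (the publisher proposes): rejection yields 0 for the author; the publisher offers 0 and keeps 200.
Round 3 (the author proposes): the publisher can get 200 next round, worth 0.58 × 200 = 116 now; the author offers that and keeps 84.
Round 2 (the publisher proposes): the author can get 84 next round, worth 0.6 × 84 = 50.4 now; the publisher offers that and keeps 149.6.
Round 1 (the author proposes): the publisher can get 149.6 next round, worth 0.58 × 149.6 = 86.768 now. The author offers 86.768 and keeps 200 − 86.768 = 113.232.

86.77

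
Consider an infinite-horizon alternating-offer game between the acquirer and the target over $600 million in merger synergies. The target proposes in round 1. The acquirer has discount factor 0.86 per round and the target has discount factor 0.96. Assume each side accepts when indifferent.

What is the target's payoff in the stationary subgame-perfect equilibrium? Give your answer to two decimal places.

When the target proposes, the acquirer accepts any offer worth at least 0.86 times what the acquirer would get by proposing next round; and vice versa.
This gives x = 600 − 0.86y and y = 600 − 0.96x, where x and y are each side's share when it proposes.
Hence (1 − 0.86·0.96)x = 600(1 − 0.86), i.e. 0.1744·x = 84.
x ≈ 481.6514; the acquirer's share is 600 − x ≈ 118.3486.

481.65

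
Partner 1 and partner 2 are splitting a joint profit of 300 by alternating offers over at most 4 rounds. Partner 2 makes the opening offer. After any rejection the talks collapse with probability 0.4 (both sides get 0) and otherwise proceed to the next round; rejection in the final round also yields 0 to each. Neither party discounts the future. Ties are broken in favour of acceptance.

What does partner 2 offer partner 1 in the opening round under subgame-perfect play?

Round 4 (partner 1 proposes): rejection yields 0 for partner 2; partner 1 offers 0 and keeps 300.
Round 3 (partner 2 proposes): rejecting gives partner 1 an expected 0.6 × 300 = 180, so partner 2 offers 180, keeping 120.
Round 2 (partner 1 proposes): rejecting gives partner 2 an expected 0.6 × 120 = 72, so partner 1 offers 72, keeping 228.
Round 1 (partner 2 proposes): rejecting gives partner 1 an expected 0.6 × 228 = 136.8. Partner 2 offers 136.8 and keeps 300 − 136.8 = 163.2.

136.8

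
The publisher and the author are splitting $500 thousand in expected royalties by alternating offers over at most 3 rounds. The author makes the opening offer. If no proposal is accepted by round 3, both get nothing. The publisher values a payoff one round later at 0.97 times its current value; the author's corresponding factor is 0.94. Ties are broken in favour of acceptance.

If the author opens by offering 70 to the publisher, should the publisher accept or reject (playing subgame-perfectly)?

Work out the publisher's continuation value if the offer is rejected.
Round 3 (the author proposes): the publisher will accept anything ≥ 0, so the author offers 0 and keeps 500.
Round 2 (the publisher proposes): the author can get 500 next round, worth 0.94 × 500 = 470 now, so the publisher offers 470, keeping 30.
So by rejecting in round 1, the publisher gets 30 next round, worth 0.97 × 30 = 29.1 now.
Offer 70 ≥ 29.1, so the publisher accepts.

Accept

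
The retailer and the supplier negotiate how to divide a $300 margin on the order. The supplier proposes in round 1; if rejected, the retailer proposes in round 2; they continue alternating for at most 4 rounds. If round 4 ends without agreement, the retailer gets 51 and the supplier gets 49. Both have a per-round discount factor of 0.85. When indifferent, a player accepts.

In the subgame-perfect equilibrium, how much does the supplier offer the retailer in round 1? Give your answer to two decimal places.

Round 4 (the retailer proposes): the supplier gets 49 if talks fail, so the retailer offers 49 and keeps 251.
Round 3 (the supplier proposes): the retailer can get 251 next round, worth 0.85 × 251 = 213.35 now, so the supplier offers 213.35, keeping 86.65.
Round 2 (the retailer proposes): the supplier can get 86.65 next round, worth 0.85 × 86.65 = 73.6525 now. The retailer offers 73.6525 and keeps 300 − 73.6525 = 226.3475.
Round 1 (the supplier proposes): the retailer can get 226.3475 next round, worth 0.85 × 226.3475 = 192.395375 now; the supplier offers that and keeps 107.604625.

192.40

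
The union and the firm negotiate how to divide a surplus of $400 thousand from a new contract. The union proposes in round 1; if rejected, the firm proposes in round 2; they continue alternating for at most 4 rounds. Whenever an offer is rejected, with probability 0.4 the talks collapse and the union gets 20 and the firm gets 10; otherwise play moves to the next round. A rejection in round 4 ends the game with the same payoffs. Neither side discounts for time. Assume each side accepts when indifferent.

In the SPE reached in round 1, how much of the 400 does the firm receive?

Round 4 (the firm proposes): the union gets 20 if talks fail, so the firm offers 20 and keeps 380.
Round 3 (the union proposes): rejecting gives the firm an expected 0.6 × 380 + 0.4 × 10 = 232; the union offers that and keeps 168.
Round 2 (the firm proposes): rejecting gives the union an expected 0.6 × 168 + 0.4 × 20 = 108.8, so the firm offers 108.8, keeping 291.2.
Round 1 (the union proposes): rejecting gives the firm an expected 0.6 × 291.2 + 0.4 × 10 = 178.72, so the union offers 178.72, keeping 221.28.

178.72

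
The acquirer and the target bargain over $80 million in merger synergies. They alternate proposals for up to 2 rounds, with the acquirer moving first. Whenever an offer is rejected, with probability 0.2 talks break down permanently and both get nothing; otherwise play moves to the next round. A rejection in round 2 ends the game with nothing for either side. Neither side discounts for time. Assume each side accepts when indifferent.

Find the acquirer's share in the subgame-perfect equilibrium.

16

Round 2 (the target proposes): the acquirer will accept anything ≥ 0, so the target offers 0 and keeps 80.
Round 1 (the acquirer proposes): rejecting gives the target an expected 0.8 × 80 = 64; the acquirer offers that and keeps 16.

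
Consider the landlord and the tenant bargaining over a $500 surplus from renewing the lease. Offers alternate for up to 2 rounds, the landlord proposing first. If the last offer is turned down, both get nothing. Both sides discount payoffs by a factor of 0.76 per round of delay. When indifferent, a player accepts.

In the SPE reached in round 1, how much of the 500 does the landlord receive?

120

Solve by backward induction from round 2.
Round 2 (the tenant proposes): rejection yields 0 for the landlord; the tenant offers 0 and keeps 500.
Round 1 (the landlord proposes): the tenant can get 500 next round, worth 0.76 × 500 = 380 now; the landlord offers that and keeps 120.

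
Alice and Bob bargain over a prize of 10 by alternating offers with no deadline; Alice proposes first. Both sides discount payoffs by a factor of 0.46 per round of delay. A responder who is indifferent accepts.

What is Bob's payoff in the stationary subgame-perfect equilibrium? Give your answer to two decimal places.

3.15

Let x be Alice's share when Alice proposes and y be Bob's share when Bob proposes.
Bob accepts iff offered ≥ 0.46·y, so x = 10 − 0.46y. Symmetrically y = 10 − 0.46x.
Substituting: x = 10 − 0.46(10 − 0.46x), giving x(1 − 0.46·0.46) = 10(1 − 0.46).
So x = 10 × 0.54 / 0.7884 ≈ 6.8493, and Bob receives 10 − x ≈ 3.1507.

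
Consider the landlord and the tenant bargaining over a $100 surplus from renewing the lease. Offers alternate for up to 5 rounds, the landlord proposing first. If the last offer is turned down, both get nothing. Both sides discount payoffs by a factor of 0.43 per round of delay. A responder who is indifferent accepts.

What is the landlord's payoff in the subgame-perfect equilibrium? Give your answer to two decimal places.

70.96

Round 5 (the landlord proposes): rejection yields 0 for the tenant; the landlord offers 0 and keeps 100.
Round 4 (the tenant proposes): the landlord can get 100 next round, worth 0.43 × 100 = 43 now, so the tenant offers 43, keeping 57.
Round 3 (the landlord proposes): the tenant can get 57 next round, worth 0.43 × 57 = 24.51 now, so the landlord offers 24.51, keeping 75.49.
Round 2 (the tenant proposes): the landlord can get 75.49 next round, worth 0.43 × 75.49 = 32.4607 now; the tenant offers that and keeps 67.5393.
Round 1 (the landlord proposes): the tenant can get 67.5393 next round, worth 0.43 × 67.5393 = 29.041899 now; the landlord offers that and keeps 70.958101.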